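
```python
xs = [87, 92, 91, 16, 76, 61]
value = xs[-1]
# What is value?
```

xs has length 6. Negative index -1 maps to positive index 6 + (-1) = 5. xs[5] = 61.

61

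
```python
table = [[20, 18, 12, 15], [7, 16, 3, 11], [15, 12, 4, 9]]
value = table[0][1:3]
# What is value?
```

table[0] = [20, 18, 12, 15]. table[0] has length 4. The slice table[0][1:3] selects indices [1, 2] (1->18, 2->12), giving [18, 12].

[18, 12]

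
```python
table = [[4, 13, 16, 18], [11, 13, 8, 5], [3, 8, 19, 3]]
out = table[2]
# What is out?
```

table has 3 rows. Row 2 is [3, 8, 19, 3].

[3, 8, 19, 3]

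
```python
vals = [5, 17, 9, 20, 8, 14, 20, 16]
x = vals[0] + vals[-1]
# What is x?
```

vals has length 8. vals[0] = 5.
vals has length 8. Negative index -1 maps to positive index 8 + (-1) = 7. vals[7] = 16.
Sum: 5 + 16 = 21.

21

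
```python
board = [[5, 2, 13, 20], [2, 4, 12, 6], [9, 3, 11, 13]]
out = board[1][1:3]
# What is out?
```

board[1] = [2, 4, 12, 6]. board[1] has length 4. The slice board[1][1:3] selects indices [1, 2] (1->4, 2->12), giving [4, 12].

[4, 12]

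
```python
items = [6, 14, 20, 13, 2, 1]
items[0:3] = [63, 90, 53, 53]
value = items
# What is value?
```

items starts as [6, 14, 20, 13, 2, 1] (length 6). The slice items[0:3] covers indices [0, 1, 2] with values [6, 14, 20]. Replacing that slice with [63, 90, 53, 53] (different length) produces [63, 90, 53, 53, 13, 2, 1].

[63, 90, 53, 53, 13, 2, 1]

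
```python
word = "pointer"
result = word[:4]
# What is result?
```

word has length 7. The slice word[:4] selects indices [0, 1, 2, 3] (0->'p', 1->'o', 2->'i', 3->'n'), giving 'poin'.

'poin'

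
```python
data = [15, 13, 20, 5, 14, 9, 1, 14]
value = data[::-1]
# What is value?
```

data has length 8. The slice data[::-1] selects indices [7, 6, 5, 4, 3, 2, 1, 0] (7->14, 6->1, 5->9, 4->14, 3->5, 2->20, 1->13, 0->15), giving [14, 1, 9, 14, 5, 20, 13, 15].

[14, 1, 9, 14, 5, 20, 13, 15]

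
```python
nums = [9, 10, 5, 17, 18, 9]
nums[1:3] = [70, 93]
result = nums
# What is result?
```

nums starts as [9, 10, 5, 17, 18, 9] (length 6). The slice nums[1:3] covers indices [1, 2] with values [10, 5]. Replacing that slice with [70, 93] (same length) produces [9, 70, 93, 17, 18, 9].

[9, 70, 93, 17, 18, 9]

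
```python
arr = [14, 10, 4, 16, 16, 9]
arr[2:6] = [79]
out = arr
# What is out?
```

arr starts as [14, 10, 4, 16, 16, 9] (length 6). The slice arr[2:6] covers indices [2, 3, 4, 5] with values [4, 16, 16, 9]. Replacing that slice with [79] (different length) produces [14, 10, 79].

[14, 10, 79]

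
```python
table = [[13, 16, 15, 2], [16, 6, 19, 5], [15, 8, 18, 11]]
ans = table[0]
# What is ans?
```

table has 3 rows. Row 0 is [13, 16, 15, 2].

[13, 16, 15, 2]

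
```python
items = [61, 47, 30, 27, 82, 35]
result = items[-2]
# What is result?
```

items has length 6. Negative index -2 maps to positive index 6 + (-2) = 4. items[4] = 82.

82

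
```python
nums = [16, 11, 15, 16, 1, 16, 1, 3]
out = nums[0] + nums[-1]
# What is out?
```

nums has length 8. nums[0] = 16.
nums has length 8. Negative index -1 maps to positive index 8 + (-1) = 7. nums[7] = 3.
Sum: 16 + 3 = 19.

19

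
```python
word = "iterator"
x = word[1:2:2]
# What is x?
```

word has length 8. The slice word[1:2:2] selects indices [1] (1->'t'), giving 't'.

't'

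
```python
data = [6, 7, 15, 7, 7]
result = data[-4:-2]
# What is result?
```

data has length 5. The slice data[-4:-2] selects indices [1, 2] (1->7, 2->15), giving [7, 15].

[7, 15]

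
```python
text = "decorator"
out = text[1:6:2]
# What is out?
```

text has length 9. The slice text[1:6:2] selects indices [1, 3, 5] (1->'e', 3->'o', 5->'a'), giving 'eoa'.

'eoa'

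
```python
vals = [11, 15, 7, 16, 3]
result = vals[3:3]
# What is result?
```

vals has length 5. The slice vals[3:3] resolves to an empty index range, so the result is [].

[]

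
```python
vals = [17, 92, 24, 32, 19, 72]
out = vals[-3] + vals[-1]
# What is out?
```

vals has length 6. Negative index -3 maps to positive index 6 + (-3) = 3. vals[3] = 32.
vals has length 6. Negative index -1 maps to positive index 6 + (-1) = 5. vals[5] = 72.
Sum: 32 + 72 = 104.

104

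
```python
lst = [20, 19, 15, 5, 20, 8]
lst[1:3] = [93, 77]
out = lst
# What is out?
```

lst starts as [20, 19, 15, 5, 20, 8] (length 6). The slice lst[1:3] covers indices [1, 2] with values [19, 15]. Replacing that slice with [93, 77] (same length) produces [20, 93, 77, 5, 20, 8].

[20, 93, 77, 5, 20, 8]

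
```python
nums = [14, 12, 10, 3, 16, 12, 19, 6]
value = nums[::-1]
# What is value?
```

nums has length 8. The slice nums[::-1] selects indices [7, 6, 5, 4, 3, 2, 1, 0] (7->6, 6->19, 5->12, 4->16, 3->3, 2->10, 1->12, 0->14), giving [6, 19, 12, 16, 3, 10, 12, 14].

[6, 19, 12, 16, 3, 10, 12, 14]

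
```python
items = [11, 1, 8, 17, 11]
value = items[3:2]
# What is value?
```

items has length 5. The slice items[3:2] resolves to an empty index range, so the result is [].

[]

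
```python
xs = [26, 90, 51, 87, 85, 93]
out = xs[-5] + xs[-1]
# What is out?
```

xs has length 6. Negative index -5 maps to positive index 6 + (-5) = 1. xs[1] = 90.
xs has length 6. Negative index -1 maps to positive index 6 + (-1) = 5. xs[5] = 93.
Sum: 90 + 93 = 183.

183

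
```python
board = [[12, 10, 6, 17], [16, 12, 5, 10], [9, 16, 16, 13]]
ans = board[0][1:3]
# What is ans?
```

board[0] = [12, 10, 6, 17]. board[0] has length 4. The slice board[0][1:3] selects indices [1, 2] (1->10, 2->6), giving [10, 6].

[10, 6]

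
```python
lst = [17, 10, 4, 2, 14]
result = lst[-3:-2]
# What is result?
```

lst has length 5. The slice lst[-3:-2] selects indices [2] (2->4), giving [4].

[4]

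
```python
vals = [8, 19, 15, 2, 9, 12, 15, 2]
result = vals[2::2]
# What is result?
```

vals has length 8. The slice vals[2::2] selects indices [2, 4, 6] (2->15, 4->9, 6->15), giving [15, 9, 15].

[15, 9, 15]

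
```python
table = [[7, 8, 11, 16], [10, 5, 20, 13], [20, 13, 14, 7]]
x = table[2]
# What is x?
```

table has 3 rows. Row 2 is [20, 13, 14, 7].

[20, 13, 14, 7]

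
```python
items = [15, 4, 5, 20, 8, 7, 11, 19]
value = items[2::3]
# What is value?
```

items has length 8. The slice items[2::3] selects indices [2, 5] (2->5, 5->7), giving [5, 7].

[5, 7]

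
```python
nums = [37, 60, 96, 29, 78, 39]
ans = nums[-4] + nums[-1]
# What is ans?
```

nums has length 6. Negative index -4 maps to positive index 6 + (-4) = 2. nums[2] = 96.
nums has length 6. Negative index -1 maps to positive index 6 + (-1) = 5. nums[5] = 39.
Sum: 96 + 39 = 135.

135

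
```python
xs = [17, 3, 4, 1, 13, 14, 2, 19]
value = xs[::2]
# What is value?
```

xs has length 8. The slice xs[::2] selects indices [0, 2, 4, 6] (0->17, 2->4, 4->13, 6->2), giving [17, 4, 13, 2].

[17, 4, 13, 2]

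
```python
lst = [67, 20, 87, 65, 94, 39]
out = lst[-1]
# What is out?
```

lst has length 6. Negative index -1 maps to positive index 6 + (-1) = 5. lst[5] = 39.

39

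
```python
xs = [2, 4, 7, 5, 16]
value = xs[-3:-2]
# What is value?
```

xs has length 5. The slice xs[-3:-2] selects indices [2] (2->7), giving [7].

[7]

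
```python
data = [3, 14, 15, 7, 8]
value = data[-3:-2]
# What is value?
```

data has length 5. The slice data[-3:-2] selects indices [2] (2->15), giving [15].

[15]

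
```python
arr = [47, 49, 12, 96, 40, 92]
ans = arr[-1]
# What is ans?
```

arr has length 6. Negative index -1 maps to positive index 6 + (-1) = 5. arr[5] = 92.

92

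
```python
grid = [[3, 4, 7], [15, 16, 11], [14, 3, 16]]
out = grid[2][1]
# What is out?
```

grid[2] = [14, 3, 16]. Taking column 1 of that row yields 3.

3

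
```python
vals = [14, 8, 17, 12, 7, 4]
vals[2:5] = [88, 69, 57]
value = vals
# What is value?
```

vals starts as [14, 8, 17, 12, 7, 4] (length 6). The slice vals[2:5] covers indices [2, 3, 4] with values [17, 12, 7]. Replacing that slice with [88, 69, 57] (same length) produces [14, 8, 88, 69, 57, 4].

[14, 8, 88, 69, 57, 4]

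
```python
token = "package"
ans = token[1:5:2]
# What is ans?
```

token has length 7. The slice token[1:5:2] selects indices [1, 3] (1->'a', 3->'k'), giving 'ak'.

'ak'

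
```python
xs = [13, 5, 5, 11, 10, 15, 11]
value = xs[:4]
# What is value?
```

xs has length 7. The slice xs[:4] selects indices [0, 1, 2, 3] (0->13, 1->5, 2->5, 3->11), giving [13, 5, 5, 11].

[13, 5, 5, 11]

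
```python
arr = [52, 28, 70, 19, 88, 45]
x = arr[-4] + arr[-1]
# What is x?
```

arr has length 6. Negative index -4 maps to positive index 6 + (-4) = 2. arr[2] = 70.
arr has length 6. Negative index -1 maps to positive index 6 + (-1) = 5. arr[5] = 45.
Sum: 70 + 45 = 115.

115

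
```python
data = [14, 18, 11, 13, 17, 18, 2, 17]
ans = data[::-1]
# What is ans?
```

data has length 8. The slice data[::-1] selects indices [7, 6, 5, 4, 3, 2, 1, 0] (7->17, 6->2, 5->18, 4->17, 3->13, 2->11, 1->18, 0->14), giving [17, 2, 18, 17, 13, 11, 18, 14].

[17, 2, 18, 17, 13, 11, 18, 14]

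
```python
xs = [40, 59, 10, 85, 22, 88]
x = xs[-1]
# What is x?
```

xs has length 6. Negative index -1 maps to positive index 6 + (-1) = 5. xs[5] = 88.

88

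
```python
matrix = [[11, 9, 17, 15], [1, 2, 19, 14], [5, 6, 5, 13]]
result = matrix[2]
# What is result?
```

matrix has 3 rows. Row 2 is [5, 6, 5, 13].

[5, 6, 5, 13]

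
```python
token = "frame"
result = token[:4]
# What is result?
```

token has length 5. The slice token[:4] selects indices [0, 1, 2, 3] (0->'f', 1->'r', 2->'a', 3->'m'), giving 'fram'.

'fram'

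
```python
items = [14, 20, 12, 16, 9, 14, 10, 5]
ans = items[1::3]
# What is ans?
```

items has length 8. The slice items[1::3] selects indices [1, 4, 7] (1->20, 4->9, 7->5), giving [20, 9, 5].

[20, 9, 5]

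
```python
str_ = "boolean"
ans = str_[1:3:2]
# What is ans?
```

str_ has length 7. The slice str_[1:3:2] selects indices [1] (1->'o'), giving 'o'.

'o'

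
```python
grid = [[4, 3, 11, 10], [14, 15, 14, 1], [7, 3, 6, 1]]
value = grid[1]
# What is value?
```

grid has 3 rows. Row 1 is [14, 15, 14, 1].

[14, 15, 14, 1]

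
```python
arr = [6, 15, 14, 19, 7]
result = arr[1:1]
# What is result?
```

arr has length 5. The slice arr[1:1] resolves to an empty index range, so the result is [].

[]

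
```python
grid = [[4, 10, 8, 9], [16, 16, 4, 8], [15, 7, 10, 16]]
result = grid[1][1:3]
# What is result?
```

grid[1] = [16, 16, 4, 8]. grid[1] has length 4. The slice grid[1][1:3] selects indices [1, 2] (1->16, 2->4), giving [16, 4].

[16, 4]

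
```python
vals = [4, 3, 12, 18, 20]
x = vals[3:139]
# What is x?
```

vals has length 5. The slice vals[3:139] selects indices [3, 4] (3->18, 4->20), giving [18, 20].

[18, 20]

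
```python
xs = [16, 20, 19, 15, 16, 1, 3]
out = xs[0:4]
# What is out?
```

xs has length 7. The slice xs[0:4] selects indices [0, 1, 2, 3] (0->16, 1->20, 2->19, 3->15), giving [16, 20, 19, 15].

[16, 20, 19, 15]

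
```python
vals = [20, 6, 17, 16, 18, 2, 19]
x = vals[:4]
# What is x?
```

vals has length 7. The slice vals[:4] selects indices [0, 1, 2, 3] (0->20, 1->6, 2->17, 3->16), giving [20, 6, 17, 16].

[20, 6, 17, 16]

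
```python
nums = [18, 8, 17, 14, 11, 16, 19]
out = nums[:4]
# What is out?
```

nums has length 7. The slice nums[:4] selects indices [0, 1, 2, 3] (0->18, 1->8, 2->17, 3->14), giving [18, 8, 17, 14].

[18, 8, 17, 14]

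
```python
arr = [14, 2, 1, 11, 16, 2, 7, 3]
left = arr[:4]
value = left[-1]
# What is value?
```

arr has length 8. The slice arr[:4] selects indices [0, 1, 2, 3] (0->14, 1->2, 2->1, 3->11), giving [14, 2, 1, 11]. So left = [14, 2, 1, 11]. Then left[-1] = 11.

11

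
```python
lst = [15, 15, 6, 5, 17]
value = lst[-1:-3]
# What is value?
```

lst has length 5. The slice lst[-1:-3] resolves to an empty index range, so the result is [].

[]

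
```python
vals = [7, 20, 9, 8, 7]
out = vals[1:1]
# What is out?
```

vals has length 5. The slice vals[1:1] resolves to an empty index range, so the result is [].

[]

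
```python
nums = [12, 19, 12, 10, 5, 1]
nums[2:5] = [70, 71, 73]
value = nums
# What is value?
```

nums starts as [12, 19, 12, 10, 5, 1] (length 6). The slice nums[2:5] covers indices [2, 3, 4] with values [12, 10, 5]. Replacing that slice with [70, 71, 73] (same length) produces [12, 19, 70, 71, 73, 1].

[12, 19, 70, 71, 73, 1]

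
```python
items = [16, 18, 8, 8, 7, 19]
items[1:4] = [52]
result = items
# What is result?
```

items starts as [16, 18, 8, 8, 7, 19] (length 6). The slice items[1:4] covers indices [1, 2, 3] with values [18, 8, 8]. Replacing that slice with [52] (different length) produces [16, 52, 7, 19].

[16, 52, 7, 19]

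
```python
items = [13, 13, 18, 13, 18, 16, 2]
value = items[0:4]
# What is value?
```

items has length 7. The slice items[0:4] selects indices [0, 1, 2, 3] (0->13, 1->13, 2->18, 3->13), giving [13, 13, 18, 13].

[13, 13, 18, 13]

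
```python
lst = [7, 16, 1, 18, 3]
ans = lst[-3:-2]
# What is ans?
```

lst has length 5. The slice lst[-3:-2] selects indices [2] (2->1), giving [1].

[1]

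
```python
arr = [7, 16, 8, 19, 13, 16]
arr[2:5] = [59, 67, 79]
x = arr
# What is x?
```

arr starts as [7, 16, 8, 19, 13, 16] (length 6). The slice arr[2:5] covers indices [2, 3, 4] with values [8, 19, 13]. Replacing that slice with [59, 67, 79] (same length) produces [7, 16, 59, 67, 79, 16].

[7, 16, 59, 67, 79, 16]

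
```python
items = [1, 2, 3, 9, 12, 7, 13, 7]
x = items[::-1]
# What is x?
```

items has length 8. The slice items[::-1] selects indices [7, 6, 5, 4, 3, 2, 1, 0] (7->7, 6->13, 5->7, 4->12, 3->9, 2->3, 1->2, 0->1), giving [7, 13, 7, 12, 9, 3, 2, 1].

[7, 13, 7, 12, 9, 3, 2, 1]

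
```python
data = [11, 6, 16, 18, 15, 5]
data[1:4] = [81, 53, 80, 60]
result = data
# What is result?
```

data starts as [11, 6, 16, 18, 15, 5] (length 6). The slice data[1:4] covers indices [1, 2, 3] with values [6, 16, 18]. Replacing that slice with [81, 53, 80, 60] (different length) produces [11, 81, 53, 80, 60, 15, 5].

[11, 81, 53, 80, 60, 15, 5]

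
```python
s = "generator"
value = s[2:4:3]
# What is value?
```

s has length 9. The slice s[2:4:3] selects indices [2] (2->'n'), giving 'n'.

'n'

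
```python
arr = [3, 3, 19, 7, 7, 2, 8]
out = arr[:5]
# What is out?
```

arr has length 7. The slice arr[:5] selects indices [0, 1, 2, 3, 4] (0->3, 1->3, 2->19, 3->7, 4->7), giving [3, 3, 19, 7, 7].

[3, 3, 19, 7, 7]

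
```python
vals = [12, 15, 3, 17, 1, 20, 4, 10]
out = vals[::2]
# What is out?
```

vals has length 8. The slice vals[::2] selects indices [0, 2, 4, 6] (0->12, 2->3, 4->1, 6->4), giving [12, 3, 1, 4].

[12, 3, 1, 4]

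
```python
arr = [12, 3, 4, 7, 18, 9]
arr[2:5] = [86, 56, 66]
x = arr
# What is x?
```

arr starts as [12, 3, 4, 7, 18, 9] (length 6). The slice arr[2:5] covers indices [2, 3, 4] with values [4, 7, 18]. Replacing that slice with [86, 56, 66] (same length) produces [12, 3, 86, 56, 66, 9].

[12, 3, 86, 56, 66, 9]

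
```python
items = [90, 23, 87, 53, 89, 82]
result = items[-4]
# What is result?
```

items has length 6. Negative index -4 maps to positive index 6 + (-4) = 2. items[2] = 87.

87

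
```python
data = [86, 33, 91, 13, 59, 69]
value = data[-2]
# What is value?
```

data has length 6. Negative index -2 maps to positive index 6 + (-2) = 4. data[4] = 59.

59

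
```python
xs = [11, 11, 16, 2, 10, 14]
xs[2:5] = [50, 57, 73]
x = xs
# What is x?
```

xs starts as [11, 11, 16, 2, 10, 14] (length 6). The slice xs[2:5] covers indices [2, 3, 4] with values [16, 2, 10]. Replacing that slice with [50, 57, 73] (same length) produces [11, 11, 50, 57, 73, 14].

[11, 11, 50, 57, 73, 14]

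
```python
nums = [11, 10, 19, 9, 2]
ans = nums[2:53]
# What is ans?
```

nums has length 5. The slice nums[2:53] selects indices [2, 3, 4] (2->19, 3->9, 4->2), giving [19, 9, 2].

[19, 9, 2]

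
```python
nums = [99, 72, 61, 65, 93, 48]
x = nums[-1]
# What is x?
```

nums has length 6. Negative index -1 maps to positive index 6 + (-1) = 5. nums[5] = 48.

48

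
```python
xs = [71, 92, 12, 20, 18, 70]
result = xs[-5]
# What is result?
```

xs has length 6. Negative index -5 maps to positive index 6 + (-5) = 1. xs[1] = 92.

92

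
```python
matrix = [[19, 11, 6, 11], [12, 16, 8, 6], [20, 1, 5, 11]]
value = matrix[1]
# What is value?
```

matrix has 3 rows. Row 1 is [12, 16, 8, 6].

[12, 16, 8, 6]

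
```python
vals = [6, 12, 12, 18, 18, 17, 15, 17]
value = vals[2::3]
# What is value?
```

vals has length 8. The slice vals[2::3] selects indices [2, 5] (2->12, 5->17), giving [12, 17].

[12, 17]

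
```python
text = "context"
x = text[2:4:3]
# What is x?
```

text has length 7. The slice text[2:4:3] selects indices [2] (2->'n'), giving 'n'.

'n'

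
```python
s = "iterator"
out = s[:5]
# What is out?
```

s has length 8. The slice s[:5] selects indices [0, 1, 2, 3, 4] (0->'i', 1->'t', 2->'e', 3->'r', 4->'a'), giving 'itera'.

'itera'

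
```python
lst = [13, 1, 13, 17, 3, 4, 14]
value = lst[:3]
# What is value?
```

lst has length 7. The slice lst[:3] selects indices [0, 1, 2] (0->13, 1->1, 2->13), giving [13, 1, 13].

[13, 1, 13]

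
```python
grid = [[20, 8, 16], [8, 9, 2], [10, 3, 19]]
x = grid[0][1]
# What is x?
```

grid[0] = [20, 8, 16]. Taking column 1 of that row yields 8.

8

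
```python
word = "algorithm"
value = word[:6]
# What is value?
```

word has length 9. The slice word[:6] selects indices [0, 1, 2, 3, 4, 5] (0->'a', 1->'l', 2->'g', 3->'o', 4->'r', 5->'i'), giving 'algori'.

'algori'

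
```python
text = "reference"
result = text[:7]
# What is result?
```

text has length 9. The slice text[:7] selects indices [0, 1, 2, 3, 4, 5, 6] (0->'r', 1->'e', 2->'f', 3->'e', 4->'r', 5->'e', 6->'n'), giving 'referen'.

'referen'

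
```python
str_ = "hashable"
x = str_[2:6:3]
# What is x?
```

str_ has length 8. The slice str_[2:6:3] selects indices [2, 5] (2->'s', 5->'b'), giving 'sb'.

'sb'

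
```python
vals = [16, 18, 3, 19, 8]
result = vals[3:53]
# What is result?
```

vals has length 5. The slice vals[3:53] selects indices [3, 4] (3->19, 4->8), giving [19, 8].

[19, 8]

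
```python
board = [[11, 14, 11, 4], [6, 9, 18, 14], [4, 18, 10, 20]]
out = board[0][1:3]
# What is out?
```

board[0] = [11, 14, 11, 4]. board[0] has length 4. The slice board[0][1:3] selects indices [1, 2] (1->14, 2->11), giving [14, 11].

[14, 11]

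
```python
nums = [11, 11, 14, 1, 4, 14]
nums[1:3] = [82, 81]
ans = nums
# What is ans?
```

nums starts as [11, 11, 14, 1, 4, 14] (length 6). The slice nums[1:3] covers indices [1, 2] with values [11, 14]. Replacing that slice with [82, 81] (same length) produces [11, 82, 81, 1, 4, 14].

[11, 82, 81, 1, 4, 14]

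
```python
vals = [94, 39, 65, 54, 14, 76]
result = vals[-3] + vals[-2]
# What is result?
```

vals has length 6. Negative index -3 maps to positive index 6 + (-3) = 3. vals[3] = 54.
vals has length 6. Negative index -2 maps to positive index 6 + (-2) = 4. vals[4] = 14.
Sum: 54 + 14 = 68.

68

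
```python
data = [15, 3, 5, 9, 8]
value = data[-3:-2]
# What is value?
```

data has length 5. The slice data[-3:-2] selects indices [2] (2->5), giving [5].

[5]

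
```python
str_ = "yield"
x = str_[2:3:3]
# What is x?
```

str_ has length 5. The slice str_[2:3:3] selects indices [2] (2->'e'), giving 'e'.

'e'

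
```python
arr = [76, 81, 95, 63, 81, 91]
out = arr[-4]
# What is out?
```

arr has length 6. Negative index -4 maps to positive index 6 + (-4) = 2. arr[2] = 95.

95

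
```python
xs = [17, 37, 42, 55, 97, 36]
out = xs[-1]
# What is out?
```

xs has length 6. Negative index -1 maps to positive index 6 + (-1) = 5. xs[5] = 36.

36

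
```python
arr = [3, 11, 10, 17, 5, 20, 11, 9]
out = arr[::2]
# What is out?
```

arr has length 8. The slice arr[::2] selects indices [0, 2, 4, 6] (0->3, 2->10, 4->5, 6->11), giving [3, 10, 5, 11].

[3, 10, 5, 11]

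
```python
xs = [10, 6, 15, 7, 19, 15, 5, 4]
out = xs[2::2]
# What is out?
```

xs has length 8. The slice xs[2::2] selects indices [2, 4, 6] (2->15, 4->19, 6->5), giving [15, 19, 5].

[15, 19, 5]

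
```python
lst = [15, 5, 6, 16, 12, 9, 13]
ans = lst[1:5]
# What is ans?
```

lst has length 7. The slice lst[1:5] selects indices [1, 2, 3, 4] (1->5, 2->6, 3->16, 4->12), giving [5, 6, 16, 12].

[5, 6, 16, 12]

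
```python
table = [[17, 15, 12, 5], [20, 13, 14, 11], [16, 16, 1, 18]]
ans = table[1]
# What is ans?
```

table has 3 rows. Row 1 is [20, 13, 14, 11].

[20, 13, 14, 11]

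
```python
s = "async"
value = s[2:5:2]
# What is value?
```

s has length 5. The slice s[2:5:2] selects indices [2, 4] (2->'y', 4->'c'), giving 'yc'.

'yc'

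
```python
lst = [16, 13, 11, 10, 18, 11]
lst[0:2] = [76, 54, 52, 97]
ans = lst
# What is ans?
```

lst starts as [16, 13, 11, 10, 18, 11] (length 6). The slice lst[0:2] covers indices [0, 1] with values [16, 13]. Replacing that slice with [76, 54, 52, 97] (different length) produces [76, 54, 52, 97, 11, 10, 18, 11].

[76, 54, 52, 97, 11, 10, 18, 11]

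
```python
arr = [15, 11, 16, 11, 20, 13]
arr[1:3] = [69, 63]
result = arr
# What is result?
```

arr starts as [15, 11, 16, 11, 20, 13] (length 6). The slice arr[1:3] covers indices [1, 2] with values [11, 16]. Replacing that slice with [69, 63] (same length) produces [15, 69, 63, 11, 20, 13].

[15, 69, 63, 11, 20, 13]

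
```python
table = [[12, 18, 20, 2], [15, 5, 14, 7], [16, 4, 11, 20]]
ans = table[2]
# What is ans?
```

table has 3 rows. Row 2 is [16, 4, 11, 20].

[16, 4, 11, 20]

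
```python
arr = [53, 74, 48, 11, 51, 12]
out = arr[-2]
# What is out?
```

arr has length 6. Negative index -2 maps to positive index 6 + (-2) = 4. arr[4] = 51.

51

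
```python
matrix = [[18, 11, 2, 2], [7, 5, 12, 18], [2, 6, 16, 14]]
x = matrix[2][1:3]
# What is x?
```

matrix[2] = [2, 6, 16, 14]. matrix[2] has length 4. The slice matrix[2][1:3] selects indices [1, 2] (1->6, 2->16), giving [6, 16].

[6, 16]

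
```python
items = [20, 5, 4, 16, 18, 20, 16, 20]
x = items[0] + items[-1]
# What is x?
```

items has length 8. items[0] = 20.
items has length 8. Negative index -1 maps to positive index 8 + (-1) = 7. items[7] = 20.
Sum: 20 + 20 = 40.

40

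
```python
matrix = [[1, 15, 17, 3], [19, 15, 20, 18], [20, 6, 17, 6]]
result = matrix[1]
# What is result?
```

matrix has 3 rows. Row 1 is [19, 15, 20, 18].

[19, 15, 20, 18]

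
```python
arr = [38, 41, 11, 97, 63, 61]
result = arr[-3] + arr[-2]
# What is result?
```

arr has length 6. Negative index -3 maps to positive index 6 + (-3) = 3. arr[3] = 97.
arr has length 6. Negative index -2 maps to positive index 6 + (-2) = 4. arr[4] = 63.
Sum: 97 + 63 = 160.

160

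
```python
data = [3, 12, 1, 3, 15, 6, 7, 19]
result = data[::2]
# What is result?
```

data has length 8. The slice data[::2] selects indices [0, 2, 4, 6] (0->3, 2->1, 4->15, 6->7), giving [3, 1, 15, 7].

[3, 1, 15, 7]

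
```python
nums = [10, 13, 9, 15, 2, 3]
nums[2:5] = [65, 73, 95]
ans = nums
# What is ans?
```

nums starts as [10, 13, 9, 15, 2, 3] (length 6). The slice nums[2:5] covers indices [2, 3, 4] with values [9, 15, 2]. Replacing that slice with [65, 73, 95] (same length) produces [10, 13, 65, 73, 95, 3].

[10, 13, 65, 73, 95, 3]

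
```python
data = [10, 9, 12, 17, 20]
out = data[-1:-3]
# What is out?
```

data has length 5. The slice data[-1:-3] resolves to an empty index range, so the result is [].

[]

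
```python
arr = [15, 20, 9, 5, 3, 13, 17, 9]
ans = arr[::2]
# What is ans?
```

arr has length 8. The slice arr[::2] selects indices [0, 2, 4, 6] (0->15, 2->9, 4->3, 6->17), giving [15, 9, 3, 17].

[15, 9, 3, 17]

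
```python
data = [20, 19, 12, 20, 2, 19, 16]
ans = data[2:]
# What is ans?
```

data has length 7. The slice data[2:] selects indices [2, 3, 4, 5, 6] (2->12, 3->20, 4->2, 5->19, 6->16), giving [12, 20, 2, 19, 16].

[12, 20, 2, 19, 16]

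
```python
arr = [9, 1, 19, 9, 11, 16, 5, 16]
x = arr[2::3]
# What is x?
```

arr has length 8. The slice arr[2::3] selects indices [2, 5] (2->19, 5->16), giving [19, 16].

[19, 16]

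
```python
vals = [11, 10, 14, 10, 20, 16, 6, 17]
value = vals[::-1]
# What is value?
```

vals has length 8. The slice vals[::-1] selects indices [7, 6, 5, 4, 3, 2, 1, 0] (7->17, 6->6, 5->16, 4->20, 3->10, 2->14, 1->10, 0->11), giving [17, 6, 16, 20, 10, 14, 10, 11].

[17, 6, 16, 20, 10, 14, 10, 11]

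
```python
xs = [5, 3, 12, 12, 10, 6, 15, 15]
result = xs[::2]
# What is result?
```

xs has length 8. The slice xs[::2] selects indices [0, 2, 4, 6] (0->5, 2->12, 4->10, 6->15), giving [5, 12, 10, 15].

[5, 12, 10, 15]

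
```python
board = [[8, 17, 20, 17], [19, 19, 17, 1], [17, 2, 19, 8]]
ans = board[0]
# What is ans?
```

board has 3 rows. Row 0 is [8, 17, 20, 17].

[8, 17, 20, 17]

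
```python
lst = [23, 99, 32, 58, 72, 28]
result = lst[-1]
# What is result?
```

lst has length 6. Negative index -1 maps to positive index 6 + (-1) = 5. lst[5] = 28.

28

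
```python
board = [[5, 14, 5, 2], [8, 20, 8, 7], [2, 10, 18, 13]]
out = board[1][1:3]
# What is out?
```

board[1] = [8, 20, 8, 7]. board[1] has length 4. The slice board[1][1:3] selects indices [1, 2] (1->20, 2->8), giving [20, 8].

[20, 8]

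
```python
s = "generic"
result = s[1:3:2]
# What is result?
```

s has length 7. The slice s[1:3:2] selects indices [1] (1->'e'), giving 'e'.

'e'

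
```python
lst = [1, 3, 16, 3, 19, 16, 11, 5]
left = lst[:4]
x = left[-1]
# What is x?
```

lst has length 8. The slice lst[:4] selects indices [0, 1, 2, 3] (0->1, 1->3, 2->16, 3->3), giving [1, 3, 16, 3]. So left = [1, 3, 16, 3]. Then left[-1] = 3.

3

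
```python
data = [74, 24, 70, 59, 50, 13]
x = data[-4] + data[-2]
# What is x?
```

data has length 6. Negative index -4 maps to positive index 6 + (-4) = 2. data[2] = 70.
data has length 6. Negative index -2 maps to positive index 6 + (-2) = 4. data[4] = 50.
Sum: 70 + 50 = 120.

120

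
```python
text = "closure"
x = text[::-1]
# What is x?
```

text has length 7. The slice text[::-1] selects indices [6, 5, 4, 3, 2, 1, 0] (6->'e', 5->'r', 4->'u', 3->'s', 2->'o', 1->'l', 0->'c'), giving 'erusolc'.

'erusolc'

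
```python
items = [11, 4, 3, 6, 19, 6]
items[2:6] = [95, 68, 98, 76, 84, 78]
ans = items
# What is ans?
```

items starts as [11, 4, 3, 6, 19, 6] (length 6). The slice items[2:6] covers indices [2, 3, 4, 5] with values [3, 6, 19, 6]. Replacing that slice with [95, 68, 98, 76, 84, 78] (different length) produces [11, 4, 95, 68, 98, 76, 84, 78].

[11, 4, 95, 68, 98, 76, 84, 78]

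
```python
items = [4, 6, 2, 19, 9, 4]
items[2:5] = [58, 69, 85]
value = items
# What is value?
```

items starts as [4, 6, 2, 19, 9, 4] (length 6). The slice items[2:5] covers indices [2, 3, 4] with values [2, 19, 9]. Replacing that slice with [58, 69, 85] (same length) produces [4, 6, 58, 69, 85, 4].

[4, 6, 58, 69, 85, 4]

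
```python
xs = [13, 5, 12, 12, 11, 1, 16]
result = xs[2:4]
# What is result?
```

xs has length 7. The slice xs[2:4] selects indices [2, 3] (2->12, 3->12), giving [12, 12].

[12, 12]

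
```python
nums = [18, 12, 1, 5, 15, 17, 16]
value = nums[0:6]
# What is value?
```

nums has length 7. The slice nums[0:6] selects indices [0, 1, 2, 3, 4, 5] (0->18, 1->12, 2->1, 3->5, 4->15, 5->17), giving [18, 12, 1, 5, 15, 17].

[18, 12, 1, 5, 15, 17]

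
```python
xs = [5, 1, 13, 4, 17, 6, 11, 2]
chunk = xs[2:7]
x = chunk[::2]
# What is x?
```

xs has length 8. The slice xs[2:7] selects indices [2, 3, 4, 5, 6] (2->13, 3->4, 4->17, 5->6, 6->11), giving [13, 4, 17, 6, 11]. So chunk = [13, 4, 17, 6, 11]. chunk has length 5. The slice chunk[::2] selects indices [0, 2, 4] (0->13, 2->17, 4->11), giving [13, 17, 11].

[13, 17, 11]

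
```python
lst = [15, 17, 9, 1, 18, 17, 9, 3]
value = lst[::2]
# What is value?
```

lst has length 8. The slice lst[::2] selects indices [0, 2, 4, 6] (0->15, 2->9, 4->18, 6->9), giving [15, 9, 18, 9].

[15, 9, 18, 9]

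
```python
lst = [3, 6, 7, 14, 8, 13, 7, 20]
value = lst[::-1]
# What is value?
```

lst has length 8. The slice lst[::-1] selects indices [7, 6, 5, 4, 3, 2, 1, 0] (7->20, 6->7, 5->13, 4->8, 3->14, 2->7, 1->6, 0->3), giving [20, 7, 13, 8, 14, 7, 6, 3].

[20, 7, 13, 8, 14, 7, 6, 3]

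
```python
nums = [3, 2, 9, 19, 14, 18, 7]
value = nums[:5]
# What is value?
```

nums has length 7. The slice nums[:5] selects indices [0, 1, 2, 3, 4] (0->3, 1->2, 2->9, 3->19, 4->14), giving [3, 2, 9, 19, 14].

[3, 2, 9, 19, 14]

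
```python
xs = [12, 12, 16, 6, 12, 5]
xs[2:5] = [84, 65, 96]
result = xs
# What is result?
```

xs starts as [12, 12, 16, 6, 12, 5] (length 6). The slice xs[2:5] covers indices [2, 3, 4] with values [16, 6, 12]. Replacing that slice with [84, 65, 96] (same length) produces [12, 12, 84, 65, 96, 5].

[12, 12, 84, 65, 96, 5]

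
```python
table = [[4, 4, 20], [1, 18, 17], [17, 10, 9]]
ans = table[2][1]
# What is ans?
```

table[2] = [17, 10, 9]. Taking column 1 of that row yields 10.

10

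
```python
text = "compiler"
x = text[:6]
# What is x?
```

text has length 8. The slice text[:6] selects indices [0, 1, 2, 3, 4, 5] (0->'c', 1->'o', 2->'m', 3->'p', 4->'i', 5->'l'), giving 'compil'.

'compil'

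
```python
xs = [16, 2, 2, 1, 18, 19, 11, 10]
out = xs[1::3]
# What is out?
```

xs has length 8. The slice xs[1::3] selects indices [1, 4, 7] (1->2, 4->18, 7->10), giving [2, 18, 10].

[2, 18, 10]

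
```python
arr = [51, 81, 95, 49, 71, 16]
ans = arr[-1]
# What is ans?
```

arr has length 6. Negative index -1 maps to positive index 6 + (-1) = 5. arr[5] = 16.

16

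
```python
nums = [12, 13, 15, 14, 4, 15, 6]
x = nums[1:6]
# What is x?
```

nums has length 7. The slice nums[1:6] selects indices [1, 2, 3, 4, 5] (1->13, 2->15, 3->14, 4->4, 5->15), giving [13, 15, 14, 4, 15].

[13, 15, 14, 4, 15]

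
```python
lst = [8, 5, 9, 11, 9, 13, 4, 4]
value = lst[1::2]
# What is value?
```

lst has length 8. The slice lst[1::2] selects indices [1, 3, 5, 7] (1->5, 3->11, 5->13, 7->4), giving [5, 11, 13, 4].

[5, 11, 13, 4]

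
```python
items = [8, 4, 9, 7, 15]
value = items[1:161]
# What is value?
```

items has length 5. The slice items[1:161] selects indices [1, 2, 3, 4] (1->4, 2->9, 3->7, 4->15), giving [4, 9, 7, 15].

[4, 9, 7, 15]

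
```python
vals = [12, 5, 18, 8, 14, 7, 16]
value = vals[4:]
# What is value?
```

vals has length 7. The slice vals[4:] selects indices [4, 5, 6] (4->14, 5->7, 6->16), giving [14, 7, 16].

[14, 7, 16]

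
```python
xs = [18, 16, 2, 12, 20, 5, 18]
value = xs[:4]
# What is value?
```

xs has length 7. The slice xs[:4] selects indices [0, 1, 2, 3] (0->18, 1->16, 2->2, 3->12), giving [18, 16, 2, 12].

[18, 16, 2, 12]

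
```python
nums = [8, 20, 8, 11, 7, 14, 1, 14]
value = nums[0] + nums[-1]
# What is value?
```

nums has length 8. nums[0] = 8.
nums has length 8. Negative index -1 maps to positive index 8 + (-1) = 7. nums[7] = 14.
Sum: 8 + 14 = 22.

22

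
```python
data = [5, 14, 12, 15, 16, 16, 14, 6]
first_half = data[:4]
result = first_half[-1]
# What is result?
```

data has length 8. The slice data[:4] selects indices [0, 1, 2, 3] (0->5, 1->14, 2->12, 3->15), giving [5, 14, 12, 15]. So first_half = [5, 14, 12, 15]. Then first_half[-1] = 15.

15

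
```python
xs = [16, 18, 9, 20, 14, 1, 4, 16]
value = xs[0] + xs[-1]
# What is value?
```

xs has length 8. xs[0] = 16.
xs has length 8. Negative index -1 maps to positive index 8 + (-1) = 7. xs[7] = 16.
Sum: 16 + 16 = 32.

32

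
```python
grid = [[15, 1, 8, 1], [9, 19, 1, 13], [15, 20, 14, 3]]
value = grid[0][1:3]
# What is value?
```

grid[0] = [15, 1, 8, 1]. grid[0] has length 4. The slice grid[0][1:3] selects indices [1, 2] (1->1, 2->8), giving [1, 8].

[1, 8]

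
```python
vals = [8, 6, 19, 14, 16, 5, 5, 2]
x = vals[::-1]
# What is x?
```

vals has length 8. The slice vals[::-1] selects indices [7, 6, 5, 4, 3, 2, 1, 0] (7->2, 6->5, 5->5, 4->16, 3->14, 2->19, 1->6, 0->8), giving [2, 5, 5, 16, 14, 19, 6, 8].

[2, 5, 5, 16, 14, 19, 6, 8]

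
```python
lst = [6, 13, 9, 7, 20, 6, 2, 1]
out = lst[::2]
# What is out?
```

lst has length 8. The slice lst[::2] selects indices [0, 2, 4, 6] (0->6, 2->9, 4->20, 6->2), giving [6, 9, 20, 2].

[6, 9, 20, 2]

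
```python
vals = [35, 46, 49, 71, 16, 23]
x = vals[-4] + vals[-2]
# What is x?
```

vals has length 6. Negative index -4 maps to positive index 6 + (-4) = 2. vals[2] = 49.
vals has length 6. Negative index -2 maps to positive index 6 + (-2) = 4. vals[4] = 16.
Sum: 49 + 16 = 65.

65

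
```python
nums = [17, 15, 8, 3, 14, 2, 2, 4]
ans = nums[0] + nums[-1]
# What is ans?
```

nums has length 8. nums[0] = 17.
nums has length 8. Negative index -1 maps to positive index 8 + (-1) = 7. nums[7] = 4.
Sum: 17 + 4 = 21.

21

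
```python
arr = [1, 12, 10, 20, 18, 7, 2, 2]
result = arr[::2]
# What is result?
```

arr has length 8. The slice arr[::2] selects indices [0, 2, 4, 6] (0->1, 2->10, 4->18, 6->2), giving [1, 10, 18, 2].

[1, 10, 18, 2]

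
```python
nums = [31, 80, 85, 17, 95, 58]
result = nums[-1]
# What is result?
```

nums has length 6. Negative index -1 maps to positive index 6 + (-1) = 5. nums[5] = 58.

58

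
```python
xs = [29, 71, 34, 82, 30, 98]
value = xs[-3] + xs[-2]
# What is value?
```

xs has length 6. Negative index -3 maps to positive index 6 + (-3) = 3. xs[3] = 82.
xs has length 6. Negative index -2 maps to positive index 6 + (-2) = 4. xs[4] = 30.
Sum: 82 + 30 = 112.

112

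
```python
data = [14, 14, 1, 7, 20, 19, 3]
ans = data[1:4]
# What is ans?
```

data has length 7. The slice data[1:4] selects indices [1, 2, 3] (1->14, 2->1, 3->7), giving [14, 1, 7].

[14, 1, 7]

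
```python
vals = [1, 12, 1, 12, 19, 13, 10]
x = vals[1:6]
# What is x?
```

vals has length 7. The slice vals[1:6] selects indices [1, 2, 3, 4, 5] (1->12, 2->1, 3->12, 4->19, 5->13), giving [12, 1, 12, 19, 13].

[12, 1, 12, 19, 13]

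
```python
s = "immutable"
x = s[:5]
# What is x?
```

s has length 9. The slice s[:5] selects indices [0, 1, 2, 3, 4] (0->'i', 1->'m', 2->'m', 3->'u', 4->'t'), giving 'immut'.

'immut'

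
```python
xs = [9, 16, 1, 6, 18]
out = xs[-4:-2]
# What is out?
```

xs has length 5. The slice xs[-4:-2] selects indices [1, 2] (1->16, 2->1), giving [16, 1].

[16, 1]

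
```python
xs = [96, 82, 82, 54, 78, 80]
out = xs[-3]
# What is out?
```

xs has length 6. Negative index -3 maps to positive index 6 + (-3) = 3. xs[3] = 54.

54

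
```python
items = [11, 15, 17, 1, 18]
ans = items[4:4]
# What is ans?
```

items has length 5. The slice items[4:4] resolves to an empty index range, so the result is [].

[]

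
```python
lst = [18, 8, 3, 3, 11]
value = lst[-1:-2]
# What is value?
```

lst has length 5. The slice lst[-1:-2] resolves to an empty index range, so the result is [].

[]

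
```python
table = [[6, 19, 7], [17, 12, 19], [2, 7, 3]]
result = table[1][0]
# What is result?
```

table[1] = [17, 12, 19]. Taking column 0 of that row yields 17.

17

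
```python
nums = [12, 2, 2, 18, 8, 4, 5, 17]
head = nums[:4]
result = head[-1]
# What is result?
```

nums has length 8. The slice nums[:4] selects indices [0, 1, 2, 3] (0->12, 1->2, 2->2, 3->18), giving [12, 2, 2, 18]. So head = [12, 2, 2, 18]. Then head[-1] = 18.

18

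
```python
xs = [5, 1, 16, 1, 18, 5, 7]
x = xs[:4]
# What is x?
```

xs has length 7. The slice xs[:4] selects indices [0, 1, 2, 3] (0->5, 1->1, 2->16, 3->1), giving [5, 1, 16, 1].

[5, 1, 16, 1]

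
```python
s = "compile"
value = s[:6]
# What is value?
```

s has length 7. The slice s[:6] selects indices [0, 1, 2, 3, 4, 5] (0->'c', 1->'o', 2->'m', 3->'p', 4->'i', 5->'l'), giving 'compil'.

'compil'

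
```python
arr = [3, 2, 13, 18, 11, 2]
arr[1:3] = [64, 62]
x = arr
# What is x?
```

arr starts as [3, 2, 13, 18, 11, 2] (length 6). The slice arr[1:3] covers indices [1, 2] with values [2, 13]. Replacing that slice with [64, 62] (same length) produces [3, 64, 62, 18, 11, 2].

[3, 64, 62, 18, 11, 2]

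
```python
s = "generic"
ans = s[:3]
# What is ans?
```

s has length 7. The slice s[:3] selects indices [0, 1, 2] (0->'g', 1->'e', 2->'n'), giving 'gen'.

'gen'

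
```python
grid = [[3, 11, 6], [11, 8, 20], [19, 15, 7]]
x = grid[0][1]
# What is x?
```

grid[0] = [3, 11, 6]. Taking column 1 of that row yields 11.

11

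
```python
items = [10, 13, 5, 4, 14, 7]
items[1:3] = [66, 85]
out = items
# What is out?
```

items starts as [10, 13, 5, 4, 14, 7] (length 6). The slice items[1:3] covers indices [1, 2] with values [13, 5]. Replacing that slice with [66, 85] (same length) produces [10, 66, 85, 4, 14, 7].

[10, 66, 85, 4, 14, 7]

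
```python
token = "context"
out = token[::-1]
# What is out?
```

token has length 7. The slice token[::-1] selects indices [6, 5, 4, 3, 2, 1, 0] (6->'t', 5->'x', 4->'e', 3->'t', 2->'n', 1->'o', 0->'c'), giving 'txetnoc'.

'txetnoc'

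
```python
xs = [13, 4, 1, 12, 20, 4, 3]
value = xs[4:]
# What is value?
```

xs has length 7. The slice xs[4:] selects indices [4, 5, 6] (4->20, 5->4, 6->3), giving [20, 4, 3].

[20, 4, 3]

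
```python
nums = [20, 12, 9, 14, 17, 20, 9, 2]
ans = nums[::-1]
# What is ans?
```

nums has length 8. The slice nums[::-1] selects indices [7, 6, 5, 4, 3, 2, 1, 0] (7->2, 6->9, 5->20, 4->17, 3->14, 2->9, 1->12, 0->20), giving [2, 9, 20, 17, 14, 9, 12, 20].

[2, 9, 20, 17, 14, 9, 12, 20]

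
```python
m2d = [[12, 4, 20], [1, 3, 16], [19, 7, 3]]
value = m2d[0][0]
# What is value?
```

m2d[0] = [12, 4, 20]. Taking column 0 of that row yields 12.

12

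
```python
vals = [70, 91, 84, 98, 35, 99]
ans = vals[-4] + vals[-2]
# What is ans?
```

vals has length 6. Negative index -4 maps to positive index 6 + (-4) = 2. vals[2] = 84.
vals has length 6. Negative index -2 maps to positive index 6 + (-2) = 4. vals[4] = 35.
Sum: 84 + 35 = 119.

119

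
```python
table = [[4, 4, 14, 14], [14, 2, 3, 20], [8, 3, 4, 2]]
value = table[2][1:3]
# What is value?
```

table[2] = [8, 3, 4, 2]. table[2] has length 4. The slice table[2][1:3] selects indices [1, 2] (1->3, 2->4), giving [3, 4].

[3, 4]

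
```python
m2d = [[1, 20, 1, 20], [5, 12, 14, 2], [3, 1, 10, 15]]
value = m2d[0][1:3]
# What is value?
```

m2d[0] = [1, 20, 1, 20]. m2d[0] has length 4. The slice m2d[0][1:3] selects indices [1, 2] (1->20, 2->1), giving [20, 1].

[20, 1]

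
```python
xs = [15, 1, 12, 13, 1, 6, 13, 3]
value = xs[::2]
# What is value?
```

xs has length 8. The slice xs[::2] selects indices [0, 2, 4, 6] (0->15, 2->12, 4->1, 6->13), giving [15, 12, 1, 13].

[15, 12, 1, 13]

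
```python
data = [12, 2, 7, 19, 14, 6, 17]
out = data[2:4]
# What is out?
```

data has length 7. The slice data[2:4] selects indices [2, 3] (2->7, 3->19), giving [7, 19].

[7, 19]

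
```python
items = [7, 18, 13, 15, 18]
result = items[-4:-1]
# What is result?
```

items has length 5. The slice items[-4:-1] selects indices [1, 2, 3] (1->18, 2->13, 3->15), giving [18, 13, 15].

[18, 13, 15]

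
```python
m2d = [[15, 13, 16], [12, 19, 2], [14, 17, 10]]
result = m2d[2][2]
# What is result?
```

m2d[2] = [14, 17, 10]. Taking column 2 of that row yields 10.

10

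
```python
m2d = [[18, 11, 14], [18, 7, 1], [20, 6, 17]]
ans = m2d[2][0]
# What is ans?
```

m2d[2] = [20, 6, 17]. Taking column 0 of that row yields 20.

20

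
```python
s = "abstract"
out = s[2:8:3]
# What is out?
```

s has length 8. The slice s[2:8:3] selects indices [2, 5] (2->'s', 5->'a'), giving 'sa'.

'sa'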